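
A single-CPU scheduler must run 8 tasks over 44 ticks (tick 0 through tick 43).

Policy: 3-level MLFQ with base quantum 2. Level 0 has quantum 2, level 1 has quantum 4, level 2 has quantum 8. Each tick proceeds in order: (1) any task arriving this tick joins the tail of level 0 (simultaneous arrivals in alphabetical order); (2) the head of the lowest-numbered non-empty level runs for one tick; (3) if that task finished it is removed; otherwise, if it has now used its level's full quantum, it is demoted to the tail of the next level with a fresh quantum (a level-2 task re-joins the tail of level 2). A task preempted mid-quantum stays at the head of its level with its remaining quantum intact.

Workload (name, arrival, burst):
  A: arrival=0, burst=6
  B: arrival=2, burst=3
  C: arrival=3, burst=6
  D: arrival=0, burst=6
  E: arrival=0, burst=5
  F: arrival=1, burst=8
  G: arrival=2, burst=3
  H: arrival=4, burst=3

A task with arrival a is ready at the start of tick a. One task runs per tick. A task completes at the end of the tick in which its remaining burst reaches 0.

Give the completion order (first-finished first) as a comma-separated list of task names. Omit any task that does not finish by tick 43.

completion order = A, D, E, B, G, C, H, F

t=0: L0/L1/L2 = ADE/-/- → run A
t=1: L0/L1/L2 = ADEF/-/- → run A
t=2: L0/L1/L2 = DEFBG/A/- → run D
t=3: L0/L1/L2 = DEFBGC/A/- → run D
t=4: L0/L1/L2 = EFBGCH/AD/- → run E
t=5: L0/L1/L2 = EFBGCH/AD/- → run E
t=6: L0/L1/L2 = FBGCH/ADE/- → run F
t=7: L0/L1/L2 = FBGCH/ADE/- → run F
t=8: L0/L1/L2 = BGCH/ADEF/- → run B
t=9: L0/L1/L2 = BGCH/ADEF/- → run B
t=10: L0/L1/L2 = GCH/ADEFB/- → run G
t=11: L0/L1/L2 = GCH/ADEFB/- → run G
t=12: L0/L1/L2 = CH/ADEFBG/- → run C
t=13: L0/L1/L2 = CH/ADEFBG/- → run C
t=14: L0/L1/L2 = H/ADEFBGC/- → run H
t=15: L0/L1/L2 = H/ADEFBGC/- → run H
t=16: L0/L1/L2 = -/ADEFBGCH/- → run A
t=17: L0/L1/L2 = -/ADEFBGCH/- → run A
t=18: L0/L1/L2 = -/ADEFBGCH/- → run A
t=19: L0/L1/L2 = -/ADEFBGCH/- → run A
t=20: L0/L1/L2 = -/DEFBGCH/- → run D
t=21: L0/L1/L2 = -/DEFBGCH/- → run D
t=22: L0/L1/L2 = -/DEFBGCH/- → run D
t=23: L0/L1/L2 = -/DEFBGCH/- → run D
t=24: L0/L1/L2 = -/EFBGCH/- → run E
t=25: L0/L1/L2 = -/EFBGCH/- → run E
t=26: L0/L1/L2 = -/EFBGCH/- → run E
t=27: L0/L1/L2 = -/FBGCH/- → run F
t=28: L0/L1/L2 = -/FBGCH/- → run F
t=29: L0/L1/L2 = -/FBGCH/- → run F
t=30: L0/L1/L2 = -/FBGCH/- → run F
t=31: L0/L1/L2 = -/BGCH/F → run B
t=32: L0/L1/L2 = -/GCH/F → run G
t=33: L0/L1/L2 = -/CH/F → run C
t=34: L0/L1/L2 = -/CH/F → run C
t=35: L0/L1/L2 = -/CH/F → run C
t=36: L0/L1/L2 = -/CH/F → run C
t=37: L0/L1/L2 = -/H/F → run H
t=38: L0/L1/L2 = -/-/F → run F
t=39: L0/L1/L2 = -/-/F → run F
t=40: (idle)
t=41: (idle)
t=42: (idle)
t=43: (idle)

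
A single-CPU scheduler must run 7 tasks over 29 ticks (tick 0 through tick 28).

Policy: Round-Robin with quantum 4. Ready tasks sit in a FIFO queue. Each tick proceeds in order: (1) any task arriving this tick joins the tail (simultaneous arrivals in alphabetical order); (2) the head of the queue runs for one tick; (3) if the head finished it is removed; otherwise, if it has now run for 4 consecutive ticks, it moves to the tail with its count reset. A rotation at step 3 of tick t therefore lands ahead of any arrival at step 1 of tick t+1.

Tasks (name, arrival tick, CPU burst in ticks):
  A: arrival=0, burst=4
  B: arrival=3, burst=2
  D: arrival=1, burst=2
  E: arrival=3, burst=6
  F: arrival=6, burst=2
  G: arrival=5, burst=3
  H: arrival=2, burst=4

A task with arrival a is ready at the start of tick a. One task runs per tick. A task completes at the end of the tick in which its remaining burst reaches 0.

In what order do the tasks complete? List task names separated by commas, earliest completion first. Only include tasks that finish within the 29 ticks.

completion order = A, D, H, B, G, F, E

t=0: queue=[A] q_used=0 → run A
t=1: queue=[A,D] q_used=1 → run A
t=2: queue=[A,D,H] q_used=2 → run A
t=3: queue=[A,D,H,B,E] q_used=3 → run A
t=4: queue=[D,H,B,E] q_used=0 → run D
t=5: queue=[D,H,B,E,G] q_used=1 → run D
t=6: queue=[H,B,E,G,F] q_used=0 → run H
t=7: queue=[H,B,E,G,F] q_used=1 → run H
t=8: queue=[H,B,E,G,F] q_used=2 → run H
t=9: queue=[H,B,E,G,F] q_used=3 → run H
t=10: queue=[B,E,G,F] q_used=0 → run B
t=11: queue=[B,E,G,F] q_used=1 → run B
t=12: queue=[E,G,F] q_used=0 → run E
t=13: queue=[E,G,F] q_used=1 → run E
t=14: queue=[E,G,F] q_used=2 → run E
t=15: queue=[E,G,F] q_used=3 → run E
t=16: queue=[G,F,E] q_used=0 → run G
t=17: queue=[G,F,E] q_used=1 → run G
t=18: queue=[G,F,E] q_used=2 → run G
t=19: queue=[F,E] q_used=0 → run F
t=20: queue=[F,E] q_used=1 → run F
t=21: queue=[E] q_used=0 → run E
t=22: queue=[E] q_used=1 → run E
t=23: (idle)
t=24: (idle)
t=25: (idle)
t=26: (idle)
t=27: (idle)
t=28: (idle)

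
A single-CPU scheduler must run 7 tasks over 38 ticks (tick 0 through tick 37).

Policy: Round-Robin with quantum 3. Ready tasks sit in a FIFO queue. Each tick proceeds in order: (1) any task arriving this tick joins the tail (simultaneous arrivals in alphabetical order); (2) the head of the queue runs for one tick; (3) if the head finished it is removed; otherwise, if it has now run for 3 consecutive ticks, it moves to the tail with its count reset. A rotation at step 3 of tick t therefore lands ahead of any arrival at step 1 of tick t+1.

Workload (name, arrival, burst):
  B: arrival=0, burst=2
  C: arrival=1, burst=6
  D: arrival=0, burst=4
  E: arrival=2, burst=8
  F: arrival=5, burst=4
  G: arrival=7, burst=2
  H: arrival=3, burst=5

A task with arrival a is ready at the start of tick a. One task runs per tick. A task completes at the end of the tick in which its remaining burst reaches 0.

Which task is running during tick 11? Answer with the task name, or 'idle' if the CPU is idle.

running at tick 11 = H

t=0: queue=[B,D] q_used=0 → run B
t=1: queue=[B,D,C] q_used=1 → run B
t=2: queue=[D,C,E] q_used=0 → run D
t=3: queue=[D,C,E,H] q_used=1 → run D
t=4: queue=[D,C,E,H] q_used=2 → run D
t=5: queue=[C,E,H,D,F] q_used=0 → run C
t=6: queue=[C,E,H,D,F] q_used=1 → run C
t=7: queue=[C,E,H,D,F,G] q_used=2 → run C
t=8: queue=[E,H,D,F,G,C] q_used=0 → run E
t=9: queue=[E,H,D,F,G,C] q_used=1 → run E
t=10: queue=[E,H,D,F,G,C] q_used=2 → run E
t=11: queue=[H,D,F,G,C,E] q_used=0 → run H
t=12: queue=[H,D,F,G,C,E] q_used=1 → run H
t=13: queue=[H,D,F,G,C,E] q_used=2 → run H
t=14: queue=[D,F,G,C,E,H] q_used=0 → run D
t=15: queue=[F,G,C,E,H] q_used=0 → run F
t=16: queue=[F,G,C,E,H] q_used=1 → run F
t=17: queue=[F,G,C,E,H] q_used=2 → run F
t=18: queue=[G,C,E,H,F] q_used=0 → run G
t=19: queue=[G,C,E,H,F] q_used=1 → run G
t=20: queue=[C,E,H,F] q_used=0 → run C
t=21: queue=[C,E,H,F] q_used=1 → run C
t=22: queue=[C,E,H,F] q_used=2 → run C
t=23: queue=[E,H,F] q_used=0 → run E
t=24: queue=[E,H,F] q_used=1 → run E
t=25: queue=[E,H,F] q_used=2 → run E
t=26: queue=[H,F,E] q_used=0 → run H
t=27: queue=[H,F,E] q_used=1 → run H
t=28: queue=[F,E] q_used=0 → run F
t=29: queue=[E] q_used=0 → run E
t=30: queue=[E] q_used=1 → run E
t=31: (idle)
t=32: (idle)
t=33: (idle)
t=34: (idle)
t=35: (idle)
t=36: (idle)
t=37: (idle)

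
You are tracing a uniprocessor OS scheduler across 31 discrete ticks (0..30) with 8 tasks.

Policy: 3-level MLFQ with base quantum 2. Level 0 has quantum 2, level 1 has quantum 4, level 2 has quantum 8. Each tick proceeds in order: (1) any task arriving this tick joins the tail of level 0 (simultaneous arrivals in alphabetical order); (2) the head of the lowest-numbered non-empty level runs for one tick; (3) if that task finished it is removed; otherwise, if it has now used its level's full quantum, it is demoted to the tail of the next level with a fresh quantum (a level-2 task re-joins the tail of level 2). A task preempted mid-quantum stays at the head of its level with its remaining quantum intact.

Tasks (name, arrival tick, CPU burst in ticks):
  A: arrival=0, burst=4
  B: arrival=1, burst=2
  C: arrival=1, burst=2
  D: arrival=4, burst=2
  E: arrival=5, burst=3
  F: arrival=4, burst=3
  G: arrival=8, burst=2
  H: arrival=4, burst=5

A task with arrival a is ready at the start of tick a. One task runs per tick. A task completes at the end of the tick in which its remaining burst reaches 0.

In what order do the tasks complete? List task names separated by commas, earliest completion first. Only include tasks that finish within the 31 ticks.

completion order = B, C, D, G, A, F, H, E

t=0: L0/L1/L2 = A/-/- → run A
t=1: L0/L1/L2 = ABC/-/- → run A
t=2: L0/L1/L2 = BC/A/- → run B
t=3: L0/L1/L2 = BC/A/- → run B
t=4: L0/L1/L2 = CDFH/A/- → run C
t=5: L0/L1/L2 = CDFHE/A/- → run C
t=6: L0/L1/L2 = DFHE/A/- → run D
t=7: L0/L1/L2 = DFHE/A/- → run D
t=8: L0/L1/L2 = FHEG/A/- → run F
t=9: L0/L1/L2 = FHEG/A/- → run F
t=10: L0/L1/L2 = HEG/AF/- → run H
t=11: L0/L1/L2 = HEG/AF/- → run H
t=12: L0/L1/L2 = EG/AFH/- → run E
t=13: L0/L1/L2 = EG/AFH/- → run E
t=14: L0/L1/L2 = G/AFHE/- → run G
t=15: L0/L1/L2 = G/AFHE/- → run G
t=16: L0/L1/L2 = -/AFHE/- → run A
t=17: L0/L1/L2 = -/AFHE/- → run A
t=18: L0/L1/L2 = -/FHE/- → run F
t=19: L0/L1/L2 = -/HE/- → run H
t=20: L0/L1/L2 = -/HE/- → run H
t=21: L0/L1/L2 = -/HE/- → run H
t=22: L0/L1/L2 = -/E/- → run E
t=23: (idle)
t=24: (idle)
t=25: (idle)
t=26: (idle)
t=27: (idle)
t=28: (idle)
t=29: (idle)
t=30: (idle)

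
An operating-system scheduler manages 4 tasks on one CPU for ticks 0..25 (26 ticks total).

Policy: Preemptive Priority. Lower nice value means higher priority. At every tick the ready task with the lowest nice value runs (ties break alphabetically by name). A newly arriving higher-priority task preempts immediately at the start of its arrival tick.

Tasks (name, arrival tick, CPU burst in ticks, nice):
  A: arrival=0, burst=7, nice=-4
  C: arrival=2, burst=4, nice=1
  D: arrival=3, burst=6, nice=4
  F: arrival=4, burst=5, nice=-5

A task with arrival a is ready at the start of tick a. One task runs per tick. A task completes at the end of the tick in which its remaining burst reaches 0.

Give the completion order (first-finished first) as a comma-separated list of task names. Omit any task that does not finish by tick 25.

t=0: ready={A} → run A
t=1: ready={A} → run A
t=2: ready={A,C} → run A
t=3: ready={A,C,D} → run A
t=4: ready={A,C,D,F} → run F
t=5: ready={A,C,D,F} → run F
t=6: ready={A,C,D,F} → run F
t=7: ready={A,C,D,F} → run F
t=8: ready={A,C,D,F} → run F
t=9: ready={A,C,D} → run A
t=10: ready={A,C,D} → run A
t=11: ready={A,C,D} → run A
t=12: ready={C,D} → run C
t=13: ready={C,D} → run C
t=14: ready={C,D} → run C
t=15: ready={C,D} → run C
t=16: ready={D} → run D
t=17: ready={D} → run D
t=18: ready={D} → run D
t=19: ready={D} → run D
t=20: ready={D} → run D
t=21: ready={D} → run D
t=22: (idle)
t=23: (idle)
t=24: (idle)
t=25: (idle)

completion order = F, A, C, D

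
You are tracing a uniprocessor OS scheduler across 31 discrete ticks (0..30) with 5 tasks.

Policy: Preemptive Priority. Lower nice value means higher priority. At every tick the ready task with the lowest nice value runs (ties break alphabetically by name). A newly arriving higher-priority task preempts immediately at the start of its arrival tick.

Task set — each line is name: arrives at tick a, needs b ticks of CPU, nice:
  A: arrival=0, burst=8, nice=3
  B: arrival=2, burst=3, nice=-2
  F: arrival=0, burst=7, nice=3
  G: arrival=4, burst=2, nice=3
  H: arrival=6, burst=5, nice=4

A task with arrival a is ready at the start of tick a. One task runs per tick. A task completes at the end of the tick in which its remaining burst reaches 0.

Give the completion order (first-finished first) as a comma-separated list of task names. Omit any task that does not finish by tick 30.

t=0: ready={A,F} → run A
t=1: ready={A,F} → run A
t=2: ready={A,B,F} → run B
t=3: ready={A,B,F} → run B
t=4: ready={A,B,F,G} → run B
t=5: ready={A,F,G} → run A
t=6: ready={A,F,G,H} → run A
t=7: ready={A,F,G,H} → run A
t=8: ready={A,F,G,H} → run A
t=9: ready={A,F,G,H} → run A
t=10: ready={A,F,G,H} → run A
t=11: ready={F,G,H} → run F
t=12: ready={F,G,H} → run F
t=13: ready={F,G,H} → run F
t=14: ready={F,G,H} → run F
t=15: ready={F,G,H} → run F
t=16: ready={F,G,H} → run F
t=17: ready={F,G,H} → run F
t=18: ready={G,H} → run G
t=19: ready={G,H} → run G
t=20: ready={H} → run H
t=21: ready={H} → run H
t=22: ready={H} → run H
t=23: ready={H} → run H
t=24: ready={H} → run H
t=25: (idle)
t=26: (idle)
t=27: (idle)
t=28: (idle)
t=29: (idle)
t=30: (idle)

completion order = B, A, F, G, H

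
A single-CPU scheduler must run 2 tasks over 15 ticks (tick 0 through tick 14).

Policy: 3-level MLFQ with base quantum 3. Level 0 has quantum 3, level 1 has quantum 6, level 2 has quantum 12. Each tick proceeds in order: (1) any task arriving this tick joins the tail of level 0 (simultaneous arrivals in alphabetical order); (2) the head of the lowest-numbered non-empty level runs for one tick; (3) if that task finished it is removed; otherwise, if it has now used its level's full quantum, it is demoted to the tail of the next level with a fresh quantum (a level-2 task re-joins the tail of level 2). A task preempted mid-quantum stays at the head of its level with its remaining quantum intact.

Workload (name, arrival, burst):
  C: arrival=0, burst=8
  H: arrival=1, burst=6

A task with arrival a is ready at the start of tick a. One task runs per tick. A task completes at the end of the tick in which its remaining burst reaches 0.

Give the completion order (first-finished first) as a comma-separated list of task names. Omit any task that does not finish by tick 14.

completion order = C, H

t=0: L0/L1/L2 = C/-/- → run C
t=1: L0/L1/L2 = CH/-/- → run C
t=2: L0/L1/L2 = CH/-/- → run C
t=3: L0/L1/L2 = H/C/- → run H
t=4: L0/L1/L2 = H/C/- → run H
t=5: L0/L1/L2 = H/C/- → run H
t=6: L0/L1/L2 = -/CH/- → run C
t=7: L0/L1/L2 = -/CH/- → run C
t=8: L0/L1/L2 = -/CH/- → run C
t=9: L0/L1/L2 = -/CH/- → run C
t=10: L0/L1/L2 = -/CH/- → run C
t=11: L0/L1/L2 = -/H/- → run H
t=12: L0/L1/L2 = -/H/- → run H
t=13: L0/L1/L2 = -/H/- → run H
t=14: (idle)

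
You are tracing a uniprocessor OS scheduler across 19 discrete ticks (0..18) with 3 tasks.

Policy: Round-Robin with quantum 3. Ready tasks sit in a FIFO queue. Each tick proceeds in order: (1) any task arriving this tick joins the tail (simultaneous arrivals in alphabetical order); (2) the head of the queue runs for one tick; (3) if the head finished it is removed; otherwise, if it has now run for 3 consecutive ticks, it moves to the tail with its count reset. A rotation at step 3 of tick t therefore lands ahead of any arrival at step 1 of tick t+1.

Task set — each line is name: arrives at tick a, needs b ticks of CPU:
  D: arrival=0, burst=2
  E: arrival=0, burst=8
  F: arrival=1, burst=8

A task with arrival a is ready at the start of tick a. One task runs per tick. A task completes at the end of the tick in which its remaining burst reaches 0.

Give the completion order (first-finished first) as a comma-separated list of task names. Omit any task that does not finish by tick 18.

t=0: queue=[D,E] q_used=0 → run D
t=1: queue=[D,E,F] q_used=1 → run D
t=2: queue=[E,F] q_used=0 → run E
t=3: queue=[E,F] q_used=1 → run E
t=4: queue=[E,F] q_used=2 → run E
t=5: queue=[F,E] q_used=0 → run F
t=6: queue=[F,E] q_used=1 → run F
t=7: queue=[F,E] q_used=2 → run F
t=8: queue=[E,F] q_used=0 → run E
t=9: queue=[E,F] q_used=1 → run E
t=10: queue=[E,F] q_used=2 → run E
t=11: queue=[F,E] q_used=0 → run F
t=12: queue=[F,E] q_used=1 → run F
t=13: queue=[F,E] q_used=2 → run F
t=14: queue=[E,F] q_used=0 → run E
t=15: queue=[E,F] q_used=1 → run E
t=16: queue=[F] q_used=0 → run F
t=17: queue=[F] q_used=1 → run F
t=18: (idle)

completion order = D, E, F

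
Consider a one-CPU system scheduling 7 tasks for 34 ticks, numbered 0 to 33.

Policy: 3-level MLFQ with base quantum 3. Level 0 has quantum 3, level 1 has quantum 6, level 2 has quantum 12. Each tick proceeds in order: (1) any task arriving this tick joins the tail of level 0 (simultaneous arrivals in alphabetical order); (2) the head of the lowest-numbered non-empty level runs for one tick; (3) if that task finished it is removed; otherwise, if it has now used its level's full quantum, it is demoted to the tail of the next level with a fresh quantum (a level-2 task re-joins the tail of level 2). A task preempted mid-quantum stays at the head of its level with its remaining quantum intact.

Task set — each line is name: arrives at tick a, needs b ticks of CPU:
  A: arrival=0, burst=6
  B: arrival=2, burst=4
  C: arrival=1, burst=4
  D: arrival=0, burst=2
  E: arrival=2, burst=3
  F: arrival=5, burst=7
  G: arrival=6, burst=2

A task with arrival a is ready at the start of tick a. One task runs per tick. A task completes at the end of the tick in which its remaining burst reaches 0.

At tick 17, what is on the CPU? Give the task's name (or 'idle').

running at tick 17 = G

t=0: L0/L1/L2 = AD/-/- → run A
t=1: L0/L1/L2 = ADC/-/- → run A
t=2: L0/L1/L2 = ADCBE/-/- → run A
t=3: L0/L1/L2 = DCBE/A/- → run D
t=4: L0/L1/L2 = DCBE/A/- → run D
t=5: L0/L1/L2 = CBEF/A/- → run C
t=6: L0/L1/L2 = CBEFG/A/- → run C
t=7: L0/L1/L2 = CBEFG/A/- → run C
t=8: L0/L1/L2 = BEFG/AC/- → run B
t=9: L0/L1/L2 = BEFG/AC/- → run B
t=10: L0/L1/L2 = BEFG/AC/- → run B
t=11: L0/L1/L2 = EFG/ACB/- → run E
t=12: L0/L1/L2 = EFG/ACB/- → run E
t=13: L0/L1/L2 = EFG/ACB/- → run E
t=14: L0/L1/L2 = FG/ACB/- → run F
t=15: L0/L1/L2 = FG/ACB/- → run F
t=16: L0/L1/L2 = FG/ACB/- → run F
t=17: L0/L1/L2 = G/ACBF/- → run G
t=18: L0/L1/L2 = G/ACBF/- → run G
t=19: L0/L1/L2 = -/ACBF/- → run A
t=20: L0/L1/L2 = -/ACBF/- → run A
t=21: L0/L1/L2 = -/ACBF/- → run A
t=22: L0/L1/L2 = -/CBF/- → run C
t=23: L0/L1/L2 = -/BF/- → run B
t=24: L0/L1/L2 = -/F/- → run F
t=25: L0/L1/L2 = -/F/- → run F
t=26: L0/L1/L2 = -/F/- → run F
t=27: L0/L1/L2 = -/F/- → run F
t=28: (idle)
t=29: (idle)
t=30: (idle)
t=31: (idle)
t=32: (idle)
t=33: (idle)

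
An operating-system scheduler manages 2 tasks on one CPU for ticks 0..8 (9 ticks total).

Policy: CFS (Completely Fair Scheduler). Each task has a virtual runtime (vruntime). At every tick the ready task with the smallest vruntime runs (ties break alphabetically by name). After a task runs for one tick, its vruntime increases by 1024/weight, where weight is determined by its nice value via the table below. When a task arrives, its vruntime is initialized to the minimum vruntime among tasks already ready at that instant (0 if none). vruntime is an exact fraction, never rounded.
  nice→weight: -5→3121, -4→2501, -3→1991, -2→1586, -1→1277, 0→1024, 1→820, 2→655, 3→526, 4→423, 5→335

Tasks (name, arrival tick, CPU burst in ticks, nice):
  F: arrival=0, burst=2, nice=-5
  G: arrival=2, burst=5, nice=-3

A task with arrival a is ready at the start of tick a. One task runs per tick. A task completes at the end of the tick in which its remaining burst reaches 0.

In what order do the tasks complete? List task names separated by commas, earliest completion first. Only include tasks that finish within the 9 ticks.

t=0: vr[F=0] → run F
t=1: vr[F=1024/3121] → run F
t=2: vr[G=0] → run G
t=3: vr[G=1024/1991] → run G
t=4: vr[G=2048/1991] → run G
t=5: vr[G=3072/1991] → run G
t=6: vr[G=4096/1991] → run G
t=7: (idle)
t=8: (idle)

completion order = F, G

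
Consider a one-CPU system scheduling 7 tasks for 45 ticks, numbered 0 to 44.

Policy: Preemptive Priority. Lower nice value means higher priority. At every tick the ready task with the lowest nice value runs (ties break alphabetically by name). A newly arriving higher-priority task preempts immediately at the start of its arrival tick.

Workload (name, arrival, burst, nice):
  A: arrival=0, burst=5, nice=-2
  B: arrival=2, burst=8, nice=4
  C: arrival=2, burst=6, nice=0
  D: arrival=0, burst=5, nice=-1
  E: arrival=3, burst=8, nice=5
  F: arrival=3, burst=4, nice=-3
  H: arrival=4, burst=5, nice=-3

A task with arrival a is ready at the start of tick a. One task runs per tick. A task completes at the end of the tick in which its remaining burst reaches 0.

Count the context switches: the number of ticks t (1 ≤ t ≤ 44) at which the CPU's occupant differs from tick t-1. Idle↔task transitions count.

context switches = 8

t=0: ready={A,D} → run A
t=1: ready={A,D} → run A
t=2: ready={A,B,C,D} → run A
t=3: ready={A,B,C,D,E,F} → run F
t=4: ready={A,B,C,D,E,F,H} → run F
t=5: ready={A,B,C,D,E,F,H} → run F
t=6: ready={A,B,C,D,E,F,H} → run F
t=7: ready={A,B,C,D,E,H} → run H
t=8: ready={A,B,C,D,E,H} → run H
t=9: ready={A,B,C,D,E,H} → run H
t=10: ready={A,B,C,D,E,H} → run H
t=11: ready={A,B,C,D,E,H} → run H
t=12: ready={A,B,C,D,E} → run A
t=13: ready={A,B,C,D,E} → run A
t=14: ready={B,C,D,E} → run D
t=15: ready={B,C,D,E} → run D
t=16: ready={B,C,D,E} → run D
t=17: ready={B,C,D,E} → run D
t=18: ready={B,C,D,E} → run D
t=19: ready={B,C,E} → run C
t=20: ready={B,C,E} → run C
t=21: ready={B,C,E} → run C
t=22: ready={B,C,E} → run C
t=23: ready={B,C,E} → run C
t=24: ready={B,C,E} → run C
t=25: ready={B,E} → run B
t=26: ready={B,E} → run B
t=27: ready={B,E} → run B
t=28: ready={B,E} → run B
t=29: ready={B,E} → run B
t=30: ready={B,E} → run B
t=31: ready={B,E} → run B
t=32: ready={B,E} → run B
t=33: ready={E} → run E
t=34: ready={E} → run E
t=35: ready={E} → run E
t=36: ready={E} → run E
t=37: ready={E} → run E
t=38: ready={E} → run E
t=39: ready={E} → run E
t=40: ready={E} → run E
t=41: (idle)
t=42: (idle)
t=43: (idle)
t=44: (idle)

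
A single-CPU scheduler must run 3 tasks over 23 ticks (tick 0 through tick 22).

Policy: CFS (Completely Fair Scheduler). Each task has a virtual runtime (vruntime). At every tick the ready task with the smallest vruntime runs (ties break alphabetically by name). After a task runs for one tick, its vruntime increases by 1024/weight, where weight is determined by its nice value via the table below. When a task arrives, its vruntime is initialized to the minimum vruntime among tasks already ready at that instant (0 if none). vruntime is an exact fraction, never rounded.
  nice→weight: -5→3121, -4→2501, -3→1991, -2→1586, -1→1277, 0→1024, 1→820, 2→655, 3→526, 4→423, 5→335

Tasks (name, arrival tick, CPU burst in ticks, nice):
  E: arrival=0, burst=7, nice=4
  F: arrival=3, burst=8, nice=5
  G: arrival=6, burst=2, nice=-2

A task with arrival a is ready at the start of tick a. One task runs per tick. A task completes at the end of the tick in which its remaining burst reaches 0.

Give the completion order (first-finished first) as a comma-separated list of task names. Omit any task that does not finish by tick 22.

t=0: vr[E=0] → run E
t=1: vr[E=1024/423] → run E
t=2: vr[E=2048/423] → run E
t=3: vr[E=1024/141 F=1024/141] → run E
t=4: vr[E=4096/423 F=1024/141] → run F
t=5: vr[E=4096/423 F=487424/47235] → run E
t=6: vr[E=5120/423 F=487424/47235 G=487424/47235] → run F
t=7: vr[E=5120/423 F=631808/47235 G=487424/47235] → run G
t=8: vr[E=5120/423 F=631808/47235 G=410711552/37457355] → run G
t=9: vr[E=5120/423 F=631808/47235] → run E
t=10: vr[E=2048/141 F=631808/47235] → run F
t=11: vr[E=2048/141 F=776192/47235] → run E
t=12: vr[F=776192/47235] → run F
t=13: vr[F=920576/47235] → run F
t=14: vr[F=212992/9447] → run F
t=15: vr[F=1209344/47235] → run F
t=16: vr[F=1353728/47235] → run F
t=17: (idle)
t=18: (idle)
t=19: (idle)
t=20: (idle)
t=21: (idle)
t=22: (idle)

completion order = G, E, F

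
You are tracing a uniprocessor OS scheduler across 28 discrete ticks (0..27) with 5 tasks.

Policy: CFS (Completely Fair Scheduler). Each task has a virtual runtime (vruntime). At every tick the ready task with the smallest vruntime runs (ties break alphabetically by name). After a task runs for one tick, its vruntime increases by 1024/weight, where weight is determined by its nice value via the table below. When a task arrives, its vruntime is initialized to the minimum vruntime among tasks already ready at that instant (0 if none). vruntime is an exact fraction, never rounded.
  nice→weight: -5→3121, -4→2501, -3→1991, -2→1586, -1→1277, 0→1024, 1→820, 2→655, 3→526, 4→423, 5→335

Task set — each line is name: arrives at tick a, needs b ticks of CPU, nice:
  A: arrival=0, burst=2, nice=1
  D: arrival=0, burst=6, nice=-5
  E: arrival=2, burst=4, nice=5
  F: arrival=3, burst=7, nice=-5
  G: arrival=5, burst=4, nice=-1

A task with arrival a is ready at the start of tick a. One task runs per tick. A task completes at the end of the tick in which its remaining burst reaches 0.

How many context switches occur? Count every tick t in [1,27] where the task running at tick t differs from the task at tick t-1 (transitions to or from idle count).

t=0: vr[A=0 D=0] → run A
t=1: vr[A=256/205 D=0] → run D
t=2: vr[A=256/205 D=1024/3121 E=1024/3121] → run D
t=3: vr[A=256/205 D=2048/3121 E=1024/3121 F=1024/3121] → run E
t=4: vr[A=256/205 D=2048/3121 E=3538944/1045535 F=1024/3121] → run F
t=5: vr[A=256/205 D=2048/3121 E=3538944/1045535 F=2048/3121 G=2048/3121] → run D
t=6: vr[A=256/205 D=3072/3121 E=3538944/1045535 F=2048/3121 G=2048/3121] → run F
t=7: vr[A=256/205 D=3072/3121 E=3538944/1045535 F=3072/3121 G=2048/3121] → run G
t=8: vr[A=256/205 D=3072/3121 E=3538944/1045535 F=3072/3121 G=5811200/3985517] → run D
t=9: vr[A=256/205 D=4096/3121 E=3538944/1045535 F=3072/3121 G=5811200/3985517] → run F
t=10: vr[A=256/205 D=4096/3121 E=3538944/1045535 F=4096/3121 G=5811200/3985517] → run A
t=11: vr[D=4096/3121 E=3538944/1045535 F=4096/3121 G=5811200/3985517] → run D
t=12: vr[D=5120/3121 E=3538944/1045535 F=4096/3121 G=5811200/3985517] → run F
t=13: vr[D=5120/3121 E=3538944/1045535 F=5120/3121 G=5811200/3985517] → run G
t=14: vr[D=5120/3121 E=3538944/1045535 F=5120/3121 G=9007104/3985517] → run D
t=15: vr[E=3538944/1045535 F=5120/3121 G=9007104/3985517] → run F
t=16: vr[E=3538944/1045535 F=6144/3121 G=9007104/3985517] → run F
t=17: vr[E=3538944/1045535 F=7168/3121 G=9007104/3985517] → run G
t=18: vr[E=3538944/1045535 F=7168/3121 G=12203008/3985517] → run F
t=19: vr[E=3538944/1045535 G=12203008/3985517] → run G
t=20: vr[E=3538944/1045535] → run E
t=21: vr[E=6734848/1045535] → run E
t=22: vr[E=9930752/1045535] → run E
t=23: (idle)
t=24: (idle)
t=25: (idle)
t=26: (idle)
t=27: (idle)

context switches = 19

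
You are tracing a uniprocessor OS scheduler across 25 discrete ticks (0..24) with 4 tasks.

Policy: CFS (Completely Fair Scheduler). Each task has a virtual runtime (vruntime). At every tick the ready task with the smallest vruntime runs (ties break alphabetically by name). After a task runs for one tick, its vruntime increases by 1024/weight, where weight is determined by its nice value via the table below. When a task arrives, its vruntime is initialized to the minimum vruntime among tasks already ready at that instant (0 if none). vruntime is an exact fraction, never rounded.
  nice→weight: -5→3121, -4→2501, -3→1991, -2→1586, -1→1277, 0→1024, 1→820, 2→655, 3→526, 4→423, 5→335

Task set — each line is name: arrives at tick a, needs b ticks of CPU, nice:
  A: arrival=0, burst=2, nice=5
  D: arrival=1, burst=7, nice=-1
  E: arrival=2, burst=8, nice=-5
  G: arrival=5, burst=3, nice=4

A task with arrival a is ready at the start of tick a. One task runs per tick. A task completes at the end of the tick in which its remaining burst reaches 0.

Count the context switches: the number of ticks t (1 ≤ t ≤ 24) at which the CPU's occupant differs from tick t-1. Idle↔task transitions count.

t=0: vr[A=0] → run A
t=1: vr[A=1024/335 D=1024/335] → run A
t=2: vr[D=1024/335 E=1024/335] → run D
t=3: vr[D=1650688/427795 E=1024/335] → run E
t=4: vr[D=1650688/427795 E=3538944/1045535] → run E
t=5: vr[D=1650688/427795 E=3881984/1045535 G=3881984/1045535] → run E
t=6: vr[D=1650688/427795 E=4225024/1045535 G=3881984/1045535] → run G
t=7: vr[D=1650688/427795 E=4225024/1045535 G=2712707072/442261305] → run D
t=8: vr[D=1993728/427795 E=4225024/1045535 G=2712707072/442261305] → run E
t=9: vr[D=1993728/427795 E=4568064/1045535 G=2712707072/442261305] → run E
t=10: vr[D=1993728/427795 E=4911104/1045535 G=2712707072/442261305] → run D
t=11: vr[D=2336768/427795 E=4911104/1045535 G=2712707072/442261305] → run E
t=12: vr[D=2336768/427795 E=5254144/1045535 G=2712707072/442261305] → run E
t=13: vr[D=2336768/427795 E=5597184/1045535 G=2712707072/442261305] → run E
t=14: vr[D=2336768/427795 G=2712707072/442261305] → run D
t=15: vr[D=2679808/427795 G=2712707072/442261305] → run G
t=16: vr[D=2679808/427795 G=3783334912/442261305] → run D
t=17: vr[D=3022848/427795 G=3783334912/442261305] → run D
t=18: vr[D=3365888/427795 G=3783334912/442261305] → run D
t=19: vr[G=3783334912/442261305] → run G
t=20: (idle)
t=21: (idle)
t=22: (idle)
t=23: (idle)
t=24: (idle)

context switches = 12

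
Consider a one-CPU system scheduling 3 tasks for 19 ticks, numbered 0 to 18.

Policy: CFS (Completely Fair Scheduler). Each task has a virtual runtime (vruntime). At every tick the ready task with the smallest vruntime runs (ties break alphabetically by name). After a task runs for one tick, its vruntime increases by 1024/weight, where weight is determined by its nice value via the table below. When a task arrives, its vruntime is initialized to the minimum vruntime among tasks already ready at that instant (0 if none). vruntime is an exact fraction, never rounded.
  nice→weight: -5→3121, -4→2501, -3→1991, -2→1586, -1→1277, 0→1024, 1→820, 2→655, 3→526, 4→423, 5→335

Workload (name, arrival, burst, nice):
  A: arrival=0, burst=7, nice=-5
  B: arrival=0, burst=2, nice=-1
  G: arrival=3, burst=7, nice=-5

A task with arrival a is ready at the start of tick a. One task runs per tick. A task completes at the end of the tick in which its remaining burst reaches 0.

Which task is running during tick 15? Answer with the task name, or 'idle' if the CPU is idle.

t=0: vr[A=0 B=0] → run A
t=1: vr[A=1024/3121 B=0] → run B
t=2: vr[A=1024/3121 B=1024/1277] → run A
t=3: vr[A=2048/3121 B=1024/1277 G=2048/3121] → run A
t=4: vr[A=3072/3121 B=1024/1277 G=2048/3121] → run G
t=5: vr[A=3072/3121 B=1024/1277 G=3072/3121] → run B
t=6: vr[A=3072/3121 G=3072/3121] → run A
t=7: vr[A=4096/3121 G=3072/3121] → run G
t=8: vr[A=4096/3121 G=4096/3121] → run A
t=9: vr[A=5120/3121 G=4096/3121] → run G
t=10: vr[A=5120/3121 G=5120/3121] → run A
t=11: vr[A=6144/3121 G=5120/3121] → run G
t=12: vr[A=6144/3121 G=6144/3121] → run A
t=13: vr[G=6144/3121] → run G
t=14: vr[G=7168/3121] → run G
t=15: vr[G=8192/3121] → run G
t=16: (idle)
t=17: (idle)
t=18: (idle)

running at tick 15 = G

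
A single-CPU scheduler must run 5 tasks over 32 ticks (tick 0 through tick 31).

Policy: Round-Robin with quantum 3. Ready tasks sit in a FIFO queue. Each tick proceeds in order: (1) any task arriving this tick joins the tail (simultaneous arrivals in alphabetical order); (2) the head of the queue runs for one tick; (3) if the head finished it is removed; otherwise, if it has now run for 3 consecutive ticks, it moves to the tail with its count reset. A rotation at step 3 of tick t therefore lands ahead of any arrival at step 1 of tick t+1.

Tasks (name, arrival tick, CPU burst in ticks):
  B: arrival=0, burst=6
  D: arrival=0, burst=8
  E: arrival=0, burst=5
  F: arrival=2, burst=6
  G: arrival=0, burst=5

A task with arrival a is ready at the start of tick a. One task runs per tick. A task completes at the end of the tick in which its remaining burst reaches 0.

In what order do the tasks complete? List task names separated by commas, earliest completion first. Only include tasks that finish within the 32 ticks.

t=0: queue=[B,D,E,G] q_used=0 → run B
t=1: queue=[B,D,E,G] q_used=1 → run B
t=2: queue=[B,D,E,G,F] q_used=2 → run B
t=3: queue=[D,E,G,F,B] q_used=0 → run D
t=4: queue=[D,E,G,F,B] q_used=1 → run D
t=5: queue=[D,E,G,F,B] q_used=2 → run D
t=6: queue=[E,G,F,B,D] q_used=0 → run E
t=7: queue=[E,G,F,B,D] q_used=1 → run E
t=8: queue=[E,G,F,B,D] q_used=2 → run E
t=9: queue=[G,F,B,D,E] q_used=0 → run G
t=10: queue=[G,F,B,D,E] q_used=1 → run G
t=11: queue=[G,F,B,D,E] q_used=2 → run G
t=12: queue=[F,B,D,E,G] q_used=0 → run F
t=13: queue=[F,B,D,E,G] q_used=1 → run F
t=14: queue=[F,B,D,E,G] q_used=2 → run F
t=15: queue=[B,D,E,G,F] q_used=0 → run B
t=16: queue=[B,D,E,G,F] q_used=1 → run B
t=17: queue=[B,D,E,G,F] q_used=2 → run B
t=18: queue=[D,E,G,F] q_used=0 → run D
t=19: queue=[D,E,G,F] q_used=1 → run D
t=20: queue=[D,E,G,F] q_used=2 → run D
t=21: queue=[E,G,F,D] q_used=0 → run E
t=22: queue=[E,G,F,D] q_used=1 → run E
t=23: queue=[G,F,D] q_used=0 → run G
t=24: queue=[G,F,D] q_used=1 → run G
t=25: queue=[F,D] q_used=0 → run F
t=26: queue=[F,D] q_used=1 → run F
t=27: queue=[F,D] q_used=2 → run F
t=28: queue=[D] q_used=0 → run D
t=29: queue=[D] q_used=1 → run D
t=30: (idle)
t=31: (idle)

completion order = B, E, G, F, D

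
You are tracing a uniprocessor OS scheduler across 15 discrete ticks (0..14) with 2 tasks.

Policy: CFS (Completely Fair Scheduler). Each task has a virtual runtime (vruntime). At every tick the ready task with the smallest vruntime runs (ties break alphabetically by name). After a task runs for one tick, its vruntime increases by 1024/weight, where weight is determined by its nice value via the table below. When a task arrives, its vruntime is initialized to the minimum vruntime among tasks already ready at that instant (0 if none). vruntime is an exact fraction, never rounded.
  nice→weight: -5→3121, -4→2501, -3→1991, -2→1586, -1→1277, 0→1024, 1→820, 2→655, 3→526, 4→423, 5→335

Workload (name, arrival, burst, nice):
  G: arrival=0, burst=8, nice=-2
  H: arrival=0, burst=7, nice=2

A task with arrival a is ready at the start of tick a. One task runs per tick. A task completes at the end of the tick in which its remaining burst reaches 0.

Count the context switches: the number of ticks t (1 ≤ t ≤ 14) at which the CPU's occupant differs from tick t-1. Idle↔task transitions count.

context switches = 7

t=0: vr[G=0 H=0] → run G
t=1: vr[G=512/793 H=0] → run H
t=2: vr[G=512/793 H=1024/655] → run G
t=3: vr[G=1024/793 H=1024/655] → run G
t=4: vr[G=1536/793 H=1024/655] → run H
t=5: vr[G=1536/793 H=2048/655] → run G
t=6: vr[G=2048/793 H=2048/655] → run G
t=7: vr[G=2560/793 H=2048/655] → run H
t=8: vr[G=2560/793 H=3072/655] → run G
t=9: vr[G=3072/793 H=3072/655] → run G
t=10: vr[G=3584/793 H=3072/655] → run G
t=11: vr[H=3072/655] → run H
t=12: vr[H=4096/655] → run H
t=13: vr[H=1024/131] → run H
t=14: vr[H=6144/655] → run H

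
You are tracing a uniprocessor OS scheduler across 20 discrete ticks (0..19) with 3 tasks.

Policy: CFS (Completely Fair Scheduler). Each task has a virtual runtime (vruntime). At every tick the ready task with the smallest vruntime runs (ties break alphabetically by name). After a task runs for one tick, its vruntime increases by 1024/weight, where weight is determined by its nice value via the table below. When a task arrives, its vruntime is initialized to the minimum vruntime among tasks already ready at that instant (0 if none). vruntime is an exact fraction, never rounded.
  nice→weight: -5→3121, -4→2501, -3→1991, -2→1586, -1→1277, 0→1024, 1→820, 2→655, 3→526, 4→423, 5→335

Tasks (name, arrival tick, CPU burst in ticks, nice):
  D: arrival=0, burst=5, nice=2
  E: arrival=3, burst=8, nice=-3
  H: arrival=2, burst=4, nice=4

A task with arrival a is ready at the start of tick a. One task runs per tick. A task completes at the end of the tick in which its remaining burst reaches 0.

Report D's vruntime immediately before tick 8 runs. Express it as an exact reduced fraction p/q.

vruntime(D, start of tick 8) = 3072/655

t=0: vr[D=0] → run D
t=1: vr[D=1024/655] → run D
t=2: vr[D=2048/655 H=2048/655] → run D
t=3: vr[D=3072/655 E=2048/655 H=2048/655] → run E
t=4: vr[D=3072/655 E=4748288/1304105 H=2048/655] → run H
t=5: vr[D=3072/655 E=4748288/1304105 H=1537024/277065] → run E
t=6: vr[D=3072/655 E=5419008/1304105 H=1537024/277065] → run E
t=7: vr[D=3072/655 E=6089728/1304105 H=1537024/277065] → run E
t=8: vr[D=3072/655 E=6760448/1304105 H=1537024/277065] → run D
t=9: vr[D=4096/655 E=6760448/1304105 H=1537024/277065] → run E
t=10: vr[D=4096/655 E=7431168/1304105 H=1537024/277065] → run H
t=11: vr[D=4096/655 E=7431168/1304105 H=2207744/277065] → run E
t=12: vr[D=4096/655 E=8101888/1304105 H=2207744/277065] → run E
t=13: vr[D=4096/655 E=8772608/1304105 H=2207744/277065] → run D
t=14: vr[E=8772608/1304105 H=2207744/277065] → run E
t=15: vr[H=2207744/277065] → run H
t=16: vr[H=959488/92355] → run H
t=17: (idle)
t=18: (idle)
t=19: (idle)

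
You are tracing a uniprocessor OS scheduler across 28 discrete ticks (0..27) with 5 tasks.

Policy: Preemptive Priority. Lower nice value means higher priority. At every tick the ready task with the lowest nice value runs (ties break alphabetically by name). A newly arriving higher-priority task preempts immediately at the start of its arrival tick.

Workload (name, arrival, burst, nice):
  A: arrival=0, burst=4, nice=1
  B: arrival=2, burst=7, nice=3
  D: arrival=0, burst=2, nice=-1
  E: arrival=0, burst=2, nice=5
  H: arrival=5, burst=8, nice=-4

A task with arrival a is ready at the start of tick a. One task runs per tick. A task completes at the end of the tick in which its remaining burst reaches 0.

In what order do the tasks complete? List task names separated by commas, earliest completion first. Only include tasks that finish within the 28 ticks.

t=0: ready={A,D,E} → run D
t=1: ready={A,D,E} → run D
t=2: ready={A,B,E} → run A
t=3: ready={A,B,E} → run A
t=4: ready={A,B,E} → run A
t=5: ready={A,B,E,H} → run H
t=6: ready={A,B,E,H} → run H
t=7: ready={A,B,E,H} → run H
t=8: ready={A,B,E,H} → run H
t=9: ready={A,B,E,H} → run H
t=10: ready={A,B,E,H} → run H
t=11: ready={A,B,E,H} → run H
t=12: ready={A,B,E,H} → run H
t=13: ready={A,B,E} → run A
t=14: ready={B,E} → run B
t=15: ready={B,E} → run B
t=16: ready={B,E} → run B
t=17: ready={B,E} → run B
t=18: ready={B,E} → run B
t=19: ready={B,E} → run B
t=20: ready={B,E} → run B
t=21: ready={E} → run E
t=22: ready={E} → run E
t=23: (idle)
t=24: (idle)
t=25: (idle)
t=26: (idle)
t=27: (idle)

completion order = D, H, A, B, E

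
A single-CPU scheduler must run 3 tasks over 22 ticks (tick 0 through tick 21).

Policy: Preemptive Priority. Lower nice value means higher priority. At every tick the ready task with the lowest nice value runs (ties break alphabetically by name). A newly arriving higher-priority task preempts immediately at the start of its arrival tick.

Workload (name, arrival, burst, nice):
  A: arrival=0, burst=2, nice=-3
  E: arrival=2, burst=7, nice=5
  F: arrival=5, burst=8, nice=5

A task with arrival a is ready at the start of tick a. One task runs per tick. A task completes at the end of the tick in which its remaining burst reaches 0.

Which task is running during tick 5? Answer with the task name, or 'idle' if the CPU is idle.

t=0: ready={A} → run A
t=1: ready={A} → run A
t=2: ready={E} → run E
t=3: ready={E} → run E
t=4: ready={E} → run E
t=5: ready={E,F} → run E
t=6: ready={E,F} → run E
t=7: ready={E,F} → run E
t=8: ready={E,F} → run E
t=9: ready={F} → run F
t=10: ready={F} → run F
t=11: ready={F} → run F
t=12: ready={F} → run F
t=13: ready={F} → run F
t=14: ready={F} → run F
t=15: ready={F} → run F
t=16: ready={F} → run F
t=17: (idle)
t=18: (idle)
t=19: (idle)
t=20: (idle)
t=21: (idle)

running at tick 5 = E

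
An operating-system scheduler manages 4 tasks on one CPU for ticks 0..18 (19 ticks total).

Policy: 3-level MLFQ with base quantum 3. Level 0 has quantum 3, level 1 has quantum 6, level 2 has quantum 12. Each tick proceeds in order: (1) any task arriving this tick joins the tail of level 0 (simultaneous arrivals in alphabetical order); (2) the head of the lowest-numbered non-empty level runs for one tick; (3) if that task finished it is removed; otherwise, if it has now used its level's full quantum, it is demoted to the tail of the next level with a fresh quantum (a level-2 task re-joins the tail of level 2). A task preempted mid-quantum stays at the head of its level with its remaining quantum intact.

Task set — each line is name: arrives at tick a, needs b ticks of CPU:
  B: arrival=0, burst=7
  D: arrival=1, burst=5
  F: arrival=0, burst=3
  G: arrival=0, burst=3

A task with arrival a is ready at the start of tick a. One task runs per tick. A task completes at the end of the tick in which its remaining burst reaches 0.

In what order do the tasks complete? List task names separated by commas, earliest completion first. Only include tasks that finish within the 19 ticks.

completion order = F, G, B, D

t=0: L0/L1/L2 = BFG/-/- → run B
t=1: L0/L1/L2 = BFGD/-/- → run B
t=2: L0/L1/L2 = BFGD/-/- → run B
t=3: L0/L1/L2 = FGD/B/- → run F
t=4: L0/L1/L2 = FGD/B/- → run F
t=5: L0/L1/L2 = FGD/B/- → run F
t=6: L0/L1/L2 = GD/B/- → run G
t=7: L0/L1/L2 = GD/B/- → run G
t=8: L0/L1/L2 = GD/B/- → run G
t=9: L0/L1/L2 = D/B/- → run D
t=10: L0/L1/L2 = D/B/- → run D
t=11: L0/L1/L2 = D/B/- → run D
t=12: L0/L1/L2 = -/BD/- → run B
t=13: L0/L1/L2 = -/BD/- → run B
t=14: L0/L1/L2 = -/BD/- → run B
t=15: L0/L1/L2 = -/BD/- → run B
t=16: L0/L1/L2 = -/D/- → run D
t=17: L0/L1/L2 = -/D/- → run D
t=18: (idle)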